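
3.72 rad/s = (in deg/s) 213.1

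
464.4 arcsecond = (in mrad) 2.251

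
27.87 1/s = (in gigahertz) 2.787e-08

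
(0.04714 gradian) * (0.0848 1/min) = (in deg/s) 5.996e-05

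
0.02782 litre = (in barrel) 0.000175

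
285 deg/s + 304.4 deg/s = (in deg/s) 589.4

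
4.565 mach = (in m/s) 1554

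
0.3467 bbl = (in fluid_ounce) 1864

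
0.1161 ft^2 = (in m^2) 0.01079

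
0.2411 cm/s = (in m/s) 0.002411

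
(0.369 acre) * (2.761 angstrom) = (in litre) 0.0004123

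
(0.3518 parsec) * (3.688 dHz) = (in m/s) 4.003e+15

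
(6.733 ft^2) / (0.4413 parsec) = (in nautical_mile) 2.48e-20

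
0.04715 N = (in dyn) 4715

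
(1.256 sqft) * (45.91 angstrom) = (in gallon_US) 1.415e-07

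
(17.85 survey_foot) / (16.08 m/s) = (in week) 5.594e-07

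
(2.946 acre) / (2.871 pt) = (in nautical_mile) 6356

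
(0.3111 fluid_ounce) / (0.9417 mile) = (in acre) 1.5e-12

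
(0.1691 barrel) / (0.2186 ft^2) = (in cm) 132.4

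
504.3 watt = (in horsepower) 0.6763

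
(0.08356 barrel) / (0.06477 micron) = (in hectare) 20.51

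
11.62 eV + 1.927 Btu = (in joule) 2033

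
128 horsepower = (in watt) 9.545e+04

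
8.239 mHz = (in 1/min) 0.4943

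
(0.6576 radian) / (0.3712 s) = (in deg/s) 101.5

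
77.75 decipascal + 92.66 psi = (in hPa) 6389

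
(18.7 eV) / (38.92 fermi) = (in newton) 7.698e-05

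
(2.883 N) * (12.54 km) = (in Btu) 34.27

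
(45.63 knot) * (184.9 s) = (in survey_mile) 2.697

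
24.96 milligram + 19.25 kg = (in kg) 19.25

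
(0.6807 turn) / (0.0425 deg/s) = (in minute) 96.1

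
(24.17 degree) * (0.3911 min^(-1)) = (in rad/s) 0.00275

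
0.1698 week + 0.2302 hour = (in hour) 28.76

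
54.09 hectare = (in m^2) 5.409e+05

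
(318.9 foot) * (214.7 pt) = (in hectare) 0.0007362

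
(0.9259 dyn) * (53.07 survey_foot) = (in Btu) 1.42e-07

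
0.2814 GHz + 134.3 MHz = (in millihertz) 4.157e+11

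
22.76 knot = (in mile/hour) 26.19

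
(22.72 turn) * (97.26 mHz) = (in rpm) 132.6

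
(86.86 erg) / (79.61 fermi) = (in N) 1.091e+08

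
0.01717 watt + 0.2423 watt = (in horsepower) 0.000348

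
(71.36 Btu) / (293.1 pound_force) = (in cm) 5775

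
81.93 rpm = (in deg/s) 491.6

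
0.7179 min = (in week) 7.122e-05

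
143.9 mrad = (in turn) 0.0229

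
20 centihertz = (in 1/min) 12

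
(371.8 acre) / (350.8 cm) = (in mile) 266.5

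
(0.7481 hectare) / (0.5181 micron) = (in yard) 1.579e+10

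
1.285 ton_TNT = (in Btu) 5.096e+06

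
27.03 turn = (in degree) 9731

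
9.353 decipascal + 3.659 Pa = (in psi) 0.0006663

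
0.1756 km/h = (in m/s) 0.04878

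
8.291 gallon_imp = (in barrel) 0.2371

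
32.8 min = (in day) 0.02278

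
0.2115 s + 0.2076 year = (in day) 75.77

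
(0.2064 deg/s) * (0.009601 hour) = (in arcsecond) 2.568e+04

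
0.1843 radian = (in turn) 0.02933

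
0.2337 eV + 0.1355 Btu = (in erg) 1.43e+09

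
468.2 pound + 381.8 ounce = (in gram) 2.232e+05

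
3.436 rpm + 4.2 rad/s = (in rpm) 43.54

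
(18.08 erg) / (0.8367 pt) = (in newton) 0.006125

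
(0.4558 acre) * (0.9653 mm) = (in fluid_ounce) 6.021e+04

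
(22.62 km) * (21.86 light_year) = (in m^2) 4.678e+21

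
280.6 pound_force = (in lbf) 280.6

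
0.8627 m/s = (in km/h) 3.106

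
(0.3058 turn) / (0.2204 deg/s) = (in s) 499.5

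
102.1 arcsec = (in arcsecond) 102.1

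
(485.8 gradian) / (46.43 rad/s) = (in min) 0.002739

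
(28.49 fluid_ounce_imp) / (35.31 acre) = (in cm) 5.665e-07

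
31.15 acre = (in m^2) 1.261e+05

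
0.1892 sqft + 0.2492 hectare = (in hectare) 0.2492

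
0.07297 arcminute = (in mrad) 0.02123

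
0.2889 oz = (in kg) 0.00819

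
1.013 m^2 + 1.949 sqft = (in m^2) 1.194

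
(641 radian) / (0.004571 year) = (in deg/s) 0.2548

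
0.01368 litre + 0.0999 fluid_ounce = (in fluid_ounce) 0.5625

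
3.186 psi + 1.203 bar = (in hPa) 1423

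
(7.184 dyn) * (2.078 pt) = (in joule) 5.266e-08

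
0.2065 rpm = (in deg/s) 1.239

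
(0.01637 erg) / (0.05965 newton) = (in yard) 3.001e-08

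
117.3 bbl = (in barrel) 117.3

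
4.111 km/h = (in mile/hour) 2.554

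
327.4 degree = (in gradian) 363.8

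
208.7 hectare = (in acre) 515.7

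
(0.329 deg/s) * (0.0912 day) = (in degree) 2592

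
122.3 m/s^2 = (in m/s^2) 122.3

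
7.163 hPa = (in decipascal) 7163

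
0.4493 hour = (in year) 5.129e-05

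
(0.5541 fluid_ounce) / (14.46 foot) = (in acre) 9.187e-10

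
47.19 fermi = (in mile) 2.932e-17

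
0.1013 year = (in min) 5.324e+04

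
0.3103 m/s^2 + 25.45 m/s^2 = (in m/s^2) 25.76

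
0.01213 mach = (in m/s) 4.13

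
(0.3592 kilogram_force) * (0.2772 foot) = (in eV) 1.858e+18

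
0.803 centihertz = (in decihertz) 0.0803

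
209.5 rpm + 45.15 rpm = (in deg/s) 1528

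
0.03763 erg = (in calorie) 8.994e-10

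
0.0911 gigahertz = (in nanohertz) 9.11e+16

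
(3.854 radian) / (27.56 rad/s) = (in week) 2.312e-07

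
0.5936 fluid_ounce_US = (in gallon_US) 0.004638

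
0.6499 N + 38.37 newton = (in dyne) 3.902e+06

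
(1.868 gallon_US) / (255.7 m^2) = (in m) 2.765e-05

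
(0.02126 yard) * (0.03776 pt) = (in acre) 6.399e-11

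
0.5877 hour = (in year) 6.709e-05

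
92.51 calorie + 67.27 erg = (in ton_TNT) 9.251e-08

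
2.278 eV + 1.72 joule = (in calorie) 0.4111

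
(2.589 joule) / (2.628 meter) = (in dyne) 9.852e+04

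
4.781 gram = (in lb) 0.01054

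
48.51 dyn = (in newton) 0.0004851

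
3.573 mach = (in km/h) 4380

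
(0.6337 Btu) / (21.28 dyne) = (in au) 2.1e-05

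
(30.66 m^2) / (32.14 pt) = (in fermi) 2.704e+18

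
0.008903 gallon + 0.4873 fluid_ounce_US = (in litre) 0.04811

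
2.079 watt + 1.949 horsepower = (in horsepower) 1.952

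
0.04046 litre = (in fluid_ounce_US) 1.368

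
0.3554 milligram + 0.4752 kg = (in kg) 0.4752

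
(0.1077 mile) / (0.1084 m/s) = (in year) 5.07e-05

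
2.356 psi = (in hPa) 162.4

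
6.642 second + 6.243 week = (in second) 3.776e+06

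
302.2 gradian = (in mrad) 4747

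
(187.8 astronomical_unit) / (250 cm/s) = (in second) 1.124e+13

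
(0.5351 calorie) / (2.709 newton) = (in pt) 2343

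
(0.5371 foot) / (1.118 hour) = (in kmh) 0.0001464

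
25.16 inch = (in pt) 1812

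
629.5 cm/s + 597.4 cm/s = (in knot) 23.85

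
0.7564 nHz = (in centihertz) 7.564e-08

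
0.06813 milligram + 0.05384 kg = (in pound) 0.1187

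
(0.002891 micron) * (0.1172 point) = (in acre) 2.954e-17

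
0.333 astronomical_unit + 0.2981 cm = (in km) 4.982e+07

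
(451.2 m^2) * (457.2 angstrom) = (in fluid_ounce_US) 0.6975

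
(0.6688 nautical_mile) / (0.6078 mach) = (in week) 9.896e-06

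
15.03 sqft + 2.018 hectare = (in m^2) 2.018e+04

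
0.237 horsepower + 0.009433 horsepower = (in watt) 183.8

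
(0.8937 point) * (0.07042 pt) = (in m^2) 7.832e-09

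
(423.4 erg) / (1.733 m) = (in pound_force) 5.492e-06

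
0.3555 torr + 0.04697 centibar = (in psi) 0.01369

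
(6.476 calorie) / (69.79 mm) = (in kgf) 39.59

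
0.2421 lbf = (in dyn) 1.077e+05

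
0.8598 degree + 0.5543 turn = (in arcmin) 1.202e+04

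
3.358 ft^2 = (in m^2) 0.312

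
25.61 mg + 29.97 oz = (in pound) 1.873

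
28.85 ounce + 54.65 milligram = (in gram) 817.9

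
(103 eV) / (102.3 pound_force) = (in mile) 2.253e-23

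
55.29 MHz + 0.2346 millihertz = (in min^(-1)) 3.317e+09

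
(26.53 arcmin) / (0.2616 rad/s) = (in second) 0.0295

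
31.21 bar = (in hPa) 3.121e+04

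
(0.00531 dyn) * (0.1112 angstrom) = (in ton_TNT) 1.411e-28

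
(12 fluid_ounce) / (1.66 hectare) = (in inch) 8.417e-07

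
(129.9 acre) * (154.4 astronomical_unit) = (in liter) 1.214e+22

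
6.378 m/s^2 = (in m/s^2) 6.378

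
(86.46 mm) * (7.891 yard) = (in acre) 0.0001542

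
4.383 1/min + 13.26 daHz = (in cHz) 1.327e+04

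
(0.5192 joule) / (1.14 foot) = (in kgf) 0.1524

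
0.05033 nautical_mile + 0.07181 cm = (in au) 6.231e-10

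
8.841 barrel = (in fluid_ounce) 4.753e+04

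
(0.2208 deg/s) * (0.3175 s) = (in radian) 0.001224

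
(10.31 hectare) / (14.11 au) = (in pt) 0.0001385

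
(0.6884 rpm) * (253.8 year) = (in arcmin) 1.984e+12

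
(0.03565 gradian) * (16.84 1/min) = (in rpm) 0.001501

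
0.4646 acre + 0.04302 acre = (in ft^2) 2.211e+04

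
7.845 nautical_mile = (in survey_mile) 9.028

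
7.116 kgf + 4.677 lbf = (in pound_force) 20.37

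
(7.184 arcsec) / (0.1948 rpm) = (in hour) 4.743e-07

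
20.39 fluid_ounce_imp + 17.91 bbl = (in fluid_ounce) 9.63e+04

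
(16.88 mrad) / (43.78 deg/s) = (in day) 2.557e-07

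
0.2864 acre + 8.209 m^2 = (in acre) 0.2884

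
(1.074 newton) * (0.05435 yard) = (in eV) 3.331e+17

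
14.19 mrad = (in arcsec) 2927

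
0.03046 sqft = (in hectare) 2.83e-07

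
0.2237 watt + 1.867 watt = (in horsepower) 0.002804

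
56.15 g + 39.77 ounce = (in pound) 2.609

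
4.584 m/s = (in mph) 10.25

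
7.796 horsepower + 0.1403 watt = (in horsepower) 7.796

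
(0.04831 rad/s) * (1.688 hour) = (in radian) 293.6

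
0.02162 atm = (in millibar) 21.91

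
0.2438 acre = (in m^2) 986.6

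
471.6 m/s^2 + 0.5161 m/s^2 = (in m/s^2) 472.1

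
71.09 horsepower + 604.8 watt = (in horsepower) 71.9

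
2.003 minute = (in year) 3.811e-06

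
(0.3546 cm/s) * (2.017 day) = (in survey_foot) 2027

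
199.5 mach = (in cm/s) 6.793e+06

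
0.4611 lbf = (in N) 2.051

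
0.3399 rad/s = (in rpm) 3.246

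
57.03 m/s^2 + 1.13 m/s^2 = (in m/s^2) 58.16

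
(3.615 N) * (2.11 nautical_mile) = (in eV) 8.817e+22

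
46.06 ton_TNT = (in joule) 1.927e+11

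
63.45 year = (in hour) 5.558e+05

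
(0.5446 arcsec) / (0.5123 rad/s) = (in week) 8.522e-12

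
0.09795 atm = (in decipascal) 9.925e+04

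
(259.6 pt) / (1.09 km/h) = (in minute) 0.005041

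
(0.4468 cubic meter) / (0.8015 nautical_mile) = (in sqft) 0.00324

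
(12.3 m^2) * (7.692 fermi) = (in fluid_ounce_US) 3.199e-09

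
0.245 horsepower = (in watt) 182.7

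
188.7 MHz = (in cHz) 1.887e+10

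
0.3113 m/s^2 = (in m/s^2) 0.3113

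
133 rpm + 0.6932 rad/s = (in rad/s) 14.62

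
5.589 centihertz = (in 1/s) 0.05589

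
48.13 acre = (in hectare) 19.48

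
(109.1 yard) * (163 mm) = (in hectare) 0.001626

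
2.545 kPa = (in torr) 19.09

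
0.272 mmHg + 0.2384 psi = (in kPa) 1.68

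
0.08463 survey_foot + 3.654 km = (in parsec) 1.184e-13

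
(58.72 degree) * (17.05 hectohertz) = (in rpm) 1.669e+04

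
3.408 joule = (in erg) 3.408e+07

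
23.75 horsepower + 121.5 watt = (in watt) 1.783e+04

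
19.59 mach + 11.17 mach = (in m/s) 1.047e+04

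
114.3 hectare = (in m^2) 1.143e+06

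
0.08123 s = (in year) 2.576e-09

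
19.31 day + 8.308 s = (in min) 2.781e+04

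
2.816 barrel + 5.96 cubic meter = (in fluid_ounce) 2.167e+05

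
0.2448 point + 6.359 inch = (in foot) 0.5302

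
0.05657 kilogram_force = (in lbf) 0.1247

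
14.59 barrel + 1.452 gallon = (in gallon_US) 614.2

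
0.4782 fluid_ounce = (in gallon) 0.003736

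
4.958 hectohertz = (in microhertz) 4.958e+08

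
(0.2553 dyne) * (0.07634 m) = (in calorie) 4.658e-08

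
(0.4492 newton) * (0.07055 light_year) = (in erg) 2.998e+21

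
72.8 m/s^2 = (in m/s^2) 72.8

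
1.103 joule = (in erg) 1.103e+07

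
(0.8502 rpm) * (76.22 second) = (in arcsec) 1.4e+06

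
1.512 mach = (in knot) 1001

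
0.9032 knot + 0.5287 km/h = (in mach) 0.001796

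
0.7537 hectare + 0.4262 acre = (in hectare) 0.9262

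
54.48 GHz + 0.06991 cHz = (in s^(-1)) 5.448e+10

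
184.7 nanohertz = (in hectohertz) 1.847e-09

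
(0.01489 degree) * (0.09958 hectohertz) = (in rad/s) 0.002588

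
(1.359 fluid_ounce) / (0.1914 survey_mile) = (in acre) 3.224e-11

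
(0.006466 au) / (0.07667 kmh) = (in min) 7.57e+08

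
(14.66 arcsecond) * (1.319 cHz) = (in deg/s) 5.371e-05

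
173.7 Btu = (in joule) 1.833e+05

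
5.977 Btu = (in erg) 6.306e+10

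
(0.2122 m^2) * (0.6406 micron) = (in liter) 0.0001359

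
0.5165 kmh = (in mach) 0.0004214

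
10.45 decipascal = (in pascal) 1.045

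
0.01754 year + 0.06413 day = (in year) 0.01772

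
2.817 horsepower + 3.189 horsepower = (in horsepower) 6.006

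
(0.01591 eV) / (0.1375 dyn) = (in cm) 1.854e-13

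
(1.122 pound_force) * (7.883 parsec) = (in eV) 7.577e+36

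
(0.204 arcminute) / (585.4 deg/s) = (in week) 9.603e-12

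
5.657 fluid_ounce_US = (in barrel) 0.001052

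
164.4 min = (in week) 0.01631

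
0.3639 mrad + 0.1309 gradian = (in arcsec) 499.2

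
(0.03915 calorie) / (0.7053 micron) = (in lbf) 5.221e+04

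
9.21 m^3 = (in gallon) 2433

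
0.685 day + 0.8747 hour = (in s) 6.233e+04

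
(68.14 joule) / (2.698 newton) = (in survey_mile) 0.01569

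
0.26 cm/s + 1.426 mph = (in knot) 1.244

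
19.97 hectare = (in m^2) 1.997e+05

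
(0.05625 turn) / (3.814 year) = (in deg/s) 1.684e-07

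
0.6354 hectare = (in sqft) 6.839e+04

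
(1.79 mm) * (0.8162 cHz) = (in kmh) 5.26e-05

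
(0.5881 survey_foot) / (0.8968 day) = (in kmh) 8.328e-06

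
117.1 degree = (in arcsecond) 4.216e+05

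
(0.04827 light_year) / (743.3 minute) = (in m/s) 1.024e+10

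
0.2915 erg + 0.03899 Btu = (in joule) 41.14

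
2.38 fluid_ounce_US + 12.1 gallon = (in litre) 45.87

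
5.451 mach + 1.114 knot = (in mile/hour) 4153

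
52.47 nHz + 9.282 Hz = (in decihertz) 92.82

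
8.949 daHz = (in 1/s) 89.49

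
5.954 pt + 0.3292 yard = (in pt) 859.2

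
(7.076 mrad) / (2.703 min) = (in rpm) 0.0004166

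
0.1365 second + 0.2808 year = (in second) 8.855e+06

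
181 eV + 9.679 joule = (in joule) 9.679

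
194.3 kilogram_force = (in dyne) 1.905e+08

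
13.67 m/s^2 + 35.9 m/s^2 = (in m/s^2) 49.57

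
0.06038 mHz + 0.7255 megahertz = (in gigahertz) 0.0007255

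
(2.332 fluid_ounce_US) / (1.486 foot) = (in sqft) 0.001639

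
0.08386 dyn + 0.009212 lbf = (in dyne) 4098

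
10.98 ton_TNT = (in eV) 2.867e+29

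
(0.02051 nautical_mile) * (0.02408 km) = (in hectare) 0.09147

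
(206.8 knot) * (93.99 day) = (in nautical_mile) 4.665e+05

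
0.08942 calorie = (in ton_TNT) 8.942e-11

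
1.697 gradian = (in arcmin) 91.64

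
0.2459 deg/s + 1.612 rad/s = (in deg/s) 92.61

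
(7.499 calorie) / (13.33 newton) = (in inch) 92.67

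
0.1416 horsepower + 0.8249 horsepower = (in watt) 720.7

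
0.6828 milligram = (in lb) 1.505e-06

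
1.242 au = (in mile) 1.155e+08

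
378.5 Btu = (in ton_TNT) 9.544e-05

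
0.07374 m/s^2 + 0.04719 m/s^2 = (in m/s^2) 0.1209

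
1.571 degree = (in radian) 0.02742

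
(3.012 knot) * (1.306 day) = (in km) 174.8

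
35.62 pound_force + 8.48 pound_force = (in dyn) 1.962e+07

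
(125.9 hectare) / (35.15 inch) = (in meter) 1.41e+06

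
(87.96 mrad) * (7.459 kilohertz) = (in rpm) 6265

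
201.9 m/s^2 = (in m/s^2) 201.9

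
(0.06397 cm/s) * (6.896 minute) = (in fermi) 2.647e+14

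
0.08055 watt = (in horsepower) 0.000108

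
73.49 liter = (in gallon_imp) 16.17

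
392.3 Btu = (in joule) 4.139e+05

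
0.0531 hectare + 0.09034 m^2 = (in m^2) 531.1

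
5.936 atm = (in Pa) 6.015e+05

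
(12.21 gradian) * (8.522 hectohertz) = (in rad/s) 163.4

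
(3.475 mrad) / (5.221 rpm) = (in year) 2.015e-10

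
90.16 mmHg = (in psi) 1.743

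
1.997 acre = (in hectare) 0.8082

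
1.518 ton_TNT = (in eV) 3.964e+28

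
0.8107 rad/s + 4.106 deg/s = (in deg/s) 50.56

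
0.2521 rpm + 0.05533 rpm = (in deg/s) 1.845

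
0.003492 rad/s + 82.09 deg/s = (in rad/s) 1.436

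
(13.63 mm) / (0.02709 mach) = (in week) 2.443e-09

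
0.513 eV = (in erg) 8.219e-13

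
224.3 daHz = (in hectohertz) 22.43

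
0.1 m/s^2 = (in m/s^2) 0.1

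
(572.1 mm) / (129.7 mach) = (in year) 4.108e-13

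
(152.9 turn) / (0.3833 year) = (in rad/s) 7.948e-05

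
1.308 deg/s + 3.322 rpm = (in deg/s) 21.24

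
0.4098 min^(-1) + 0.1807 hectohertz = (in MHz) 1.808e-05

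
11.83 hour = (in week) 0.07042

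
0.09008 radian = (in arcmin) 309.7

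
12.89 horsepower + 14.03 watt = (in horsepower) 12.91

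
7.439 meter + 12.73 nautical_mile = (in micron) 2.358e+10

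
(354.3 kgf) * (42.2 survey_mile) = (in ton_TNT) 0.0564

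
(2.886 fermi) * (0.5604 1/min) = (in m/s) 2.696e-17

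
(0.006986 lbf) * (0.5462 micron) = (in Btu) 1.609e-11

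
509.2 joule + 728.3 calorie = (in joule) 3556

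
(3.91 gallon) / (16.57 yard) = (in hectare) 9.769e-08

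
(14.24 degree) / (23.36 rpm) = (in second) 0.1016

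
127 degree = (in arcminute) 7620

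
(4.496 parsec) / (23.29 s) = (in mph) 1.332e+16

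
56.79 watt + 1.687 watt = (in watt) 58.48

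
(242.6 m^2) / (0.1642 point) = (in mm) 4.188e+09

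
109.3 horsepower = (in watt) 8.15e+04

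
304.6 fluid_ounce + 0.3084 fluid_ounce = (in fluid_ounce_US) 304.9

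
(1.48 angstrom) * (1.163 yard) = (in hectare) 1.574e-14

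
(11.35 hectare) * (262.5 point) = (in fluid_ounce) 3.554e+08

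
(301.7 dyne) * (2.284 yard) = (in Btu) 5.972e-06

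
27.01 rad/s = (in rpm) 257.9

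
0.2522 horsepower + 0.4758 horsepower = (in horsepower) 0.728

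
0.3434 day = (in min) 494.5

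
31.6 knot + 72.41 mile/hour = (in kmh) 175.1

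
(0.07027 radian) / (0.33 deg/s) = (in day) 0.0001412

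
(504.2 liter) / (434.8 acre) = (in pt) 0.0008123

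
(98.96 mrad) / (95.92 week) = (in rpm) 1.629e-08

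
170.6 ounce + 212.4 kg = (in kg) 217.2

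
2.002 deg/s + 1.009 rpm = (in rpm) 1.343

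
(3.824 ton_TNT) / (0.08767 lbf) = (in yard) 4.487e+10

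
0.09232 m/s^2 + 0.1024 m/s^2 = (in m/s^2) 0.1947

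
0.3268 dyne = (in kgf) 3.332e-07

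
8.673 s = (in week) 1.434e-05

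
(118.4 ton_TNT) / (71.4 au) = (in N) 0.04638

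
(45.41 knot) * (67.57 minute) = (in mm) 9.471e+07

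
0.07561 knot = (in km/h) 0.14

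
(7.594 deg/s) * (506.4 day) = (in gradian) 3.692e+08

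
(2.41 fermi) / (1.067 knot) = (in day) 5.082e-20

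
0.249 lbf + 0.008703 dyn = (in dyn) 1.108e+05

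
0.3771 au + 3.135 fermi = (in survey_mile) 3.505e+07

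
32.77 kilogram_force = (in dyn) 3.214e+07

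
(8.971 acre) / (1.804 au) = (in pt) 0.0003813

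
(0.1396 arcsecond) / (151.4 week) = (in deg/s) 4.235e-13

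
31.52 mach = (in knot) 2.086e+04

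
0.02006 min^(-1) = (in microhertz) 334.3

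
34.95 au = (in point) 1.482e+16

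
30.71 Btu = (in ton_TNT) 7.744e-06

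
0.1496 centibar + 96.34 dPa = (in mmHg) 1.194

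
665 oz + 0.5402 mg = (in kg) 18.85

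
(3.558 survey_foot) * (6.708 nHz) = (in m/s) 7.275e-09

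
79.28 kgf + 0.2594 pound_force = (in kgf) 79.4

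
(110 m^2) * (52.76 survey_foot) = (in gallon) 4.673e+05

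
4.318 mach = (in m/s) 1470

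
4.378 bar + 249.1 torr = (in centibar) 471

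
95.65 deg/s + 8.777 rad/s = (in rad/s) 10.45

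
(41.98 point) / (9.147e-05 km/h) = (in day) 0.006746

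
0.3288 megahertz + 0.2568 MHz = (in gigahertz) 0.0005856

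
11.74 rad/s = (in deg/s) 672.7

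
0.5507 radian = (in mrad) 550.7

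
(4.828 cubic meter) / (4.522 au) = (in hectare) 7.137e-16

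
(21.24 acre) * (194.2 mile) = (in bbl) 1.69e+11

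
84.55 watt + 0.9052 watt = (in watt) 85.46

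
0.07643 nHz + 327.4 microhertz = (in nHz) 3.274e+05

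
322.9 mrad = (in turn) 0.05139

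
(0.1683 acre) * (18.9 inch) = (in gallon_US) 8.637e+04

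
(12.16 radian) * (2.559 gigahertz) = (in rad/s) 3.112e+10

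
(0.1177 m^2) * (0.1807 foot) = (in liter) 6.483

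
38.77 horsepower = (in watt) 2.891e+04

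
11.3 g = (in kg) 0.0113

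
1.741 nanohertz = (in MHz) 1.741e-15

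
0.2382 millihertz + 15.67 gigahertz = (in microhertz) 1.567e+16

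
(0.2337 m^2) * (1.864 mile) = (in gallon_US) 1.852e+05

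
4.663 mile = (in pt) 2.127e+07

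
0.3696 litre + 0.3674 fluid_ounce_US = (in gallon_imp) 0.08369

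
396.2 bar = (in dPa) 3.962e+08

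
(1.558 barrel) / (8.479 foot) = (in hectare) 9.585e-06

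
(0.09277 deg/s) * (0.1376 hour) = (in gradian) 51.06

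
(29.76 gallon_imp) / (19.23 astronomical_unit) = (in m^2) 4.703e-14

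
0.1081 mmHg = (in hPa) 0.1441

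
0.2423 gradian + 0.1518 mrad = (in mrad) 3.958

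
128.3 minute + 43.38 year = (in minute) 2.28e+07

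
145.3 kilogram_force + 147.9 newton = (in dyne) 1.573e+08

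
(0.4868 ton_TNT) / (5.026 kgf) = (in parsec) 1.339e-09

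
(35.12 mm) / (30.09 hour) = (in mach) 9.522e-10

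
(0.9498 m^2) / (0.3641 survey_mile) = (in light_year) 1.713e-19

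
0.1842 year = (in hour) 1614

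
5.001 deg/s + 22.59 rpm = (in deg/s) 140.5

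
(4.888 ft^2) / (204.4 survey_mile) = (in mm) 0.00138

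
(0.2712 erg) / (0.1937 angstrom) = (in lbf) 314.8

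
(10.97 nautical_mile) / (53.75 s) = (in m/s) 378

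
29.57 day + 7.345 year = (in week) 387.2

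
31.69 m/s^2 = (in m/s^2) 31.69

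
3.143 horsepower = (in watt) 2344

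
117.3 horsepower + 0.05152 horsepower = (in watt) 8.751e+04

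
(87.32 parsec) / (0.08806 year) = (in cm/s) 9.702e+13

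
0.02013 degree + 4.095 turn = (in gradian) 1638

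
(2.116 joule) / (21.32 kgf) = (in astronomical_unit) 6.765e-14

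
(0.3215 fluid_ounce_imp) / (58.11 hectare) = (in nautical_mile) 8.488e-15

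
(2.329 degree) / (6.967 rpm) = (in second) 0.05572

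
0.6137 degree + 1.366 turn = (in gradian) 547.1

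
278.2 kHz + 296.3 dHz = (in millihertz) 2.782e+08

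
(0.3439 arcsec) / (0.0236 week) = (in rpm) 1.115e-09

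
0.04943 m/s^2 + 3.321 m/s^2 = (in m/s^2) 3.37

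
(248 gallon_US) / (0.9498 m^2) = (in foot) 3.243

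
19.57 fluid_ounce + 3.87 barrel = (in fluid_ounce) 2.082e+04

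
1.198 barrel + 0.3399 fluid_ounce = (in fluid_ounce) 6441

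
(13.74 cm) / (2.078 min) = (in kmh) 0.003967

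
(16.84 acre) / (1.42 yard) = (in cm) 5.249e+06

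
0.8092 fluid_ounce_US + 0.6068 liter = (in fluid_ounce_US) 21.33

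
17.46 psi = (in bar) 1.204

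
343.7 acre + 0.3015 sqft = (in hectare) 139.1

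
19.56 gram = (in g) 19.56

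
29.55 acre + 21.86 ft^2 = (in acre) 29.55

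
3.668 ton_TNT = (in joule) 1.535e+10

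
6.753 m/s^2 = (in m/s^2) 6.753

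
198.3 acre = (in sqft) 8.638e+06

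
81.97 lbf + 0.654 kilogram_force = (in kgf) 37.83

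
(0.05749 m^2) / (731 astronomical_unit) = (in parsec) 1.704e-32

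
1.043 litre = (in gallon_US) 0.2755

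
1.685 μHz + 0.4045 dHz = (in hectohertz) 0.0004045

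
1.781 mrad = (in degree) 0.102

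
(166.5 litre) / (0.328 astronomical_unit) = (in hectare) 3.393e-16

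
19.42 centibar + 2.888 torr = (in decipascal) 1.981e+05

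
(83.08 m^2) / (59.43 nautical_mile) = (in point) 2.14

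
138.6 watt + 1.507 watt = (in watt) 140.1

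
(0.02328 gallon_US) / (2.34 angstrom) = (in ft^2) 4.054e+06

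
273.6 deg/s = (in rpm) 45.6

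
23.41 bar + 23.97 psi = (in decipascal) 2.506e+07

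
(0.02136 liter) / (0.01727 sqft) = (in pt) 37.74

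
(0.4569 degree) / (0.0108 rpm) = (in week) 1.166e-05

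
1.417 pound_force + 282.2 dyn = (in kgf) 0.643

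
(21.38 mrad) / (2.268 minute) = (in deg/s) 0.009002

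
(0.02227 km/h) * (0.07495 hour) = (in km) 0.001669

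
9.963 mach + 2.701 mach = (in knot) 8382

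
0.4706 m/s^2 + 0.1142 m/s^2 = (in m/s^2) 0.5848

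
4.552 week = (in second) 2.753e+06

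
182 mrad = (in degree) 10.43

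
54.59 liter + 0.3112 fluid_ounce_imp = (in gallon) 14.42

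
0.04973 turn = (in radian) 0.3125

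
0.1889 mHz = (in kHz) 1.889e-07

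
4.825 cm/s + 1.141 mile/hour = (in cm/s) 55.83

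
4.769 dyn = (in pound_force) 1.072e-05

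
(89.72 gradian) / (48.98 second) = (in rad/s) 0.02877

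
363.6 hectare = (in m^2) 3.636e+06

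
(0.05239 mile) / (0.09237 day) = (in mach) 3.103e-05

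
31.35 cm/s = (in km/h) 1.129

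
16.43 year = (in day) 5997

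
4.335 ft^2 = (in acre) 9.952e-05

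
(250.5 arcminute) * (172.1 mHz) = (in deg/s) 0.7185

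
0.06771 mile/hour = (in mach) 8.89e-05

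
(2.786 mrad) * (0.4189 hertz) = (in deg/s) 0.06687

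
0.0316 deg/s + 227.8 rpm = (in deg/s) 1367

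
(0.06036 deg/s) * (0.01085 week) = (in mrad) 6913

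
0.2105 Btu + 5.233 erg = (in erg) 2.221e+09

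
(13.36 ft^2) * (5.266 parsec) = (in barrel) 1.269e+18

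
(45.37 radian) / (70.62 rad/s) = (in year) 2.037e-08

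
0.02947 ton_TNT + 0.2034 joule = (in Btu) 1.169e+05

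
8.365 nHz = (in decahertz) 8.365e-10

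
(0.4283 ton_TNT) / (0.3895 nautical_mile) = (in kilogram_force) 2.533e+05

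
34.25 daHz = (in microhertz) 3.425e+08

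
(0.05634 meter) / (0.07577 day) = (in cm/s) 0.0008606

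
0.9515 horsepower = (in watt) 709.5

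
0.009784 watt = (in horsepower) 1.312e-05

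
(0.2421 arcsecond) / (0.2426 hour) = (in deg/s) 7.7e-08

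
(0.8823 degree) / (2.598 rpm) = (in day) 6.551e-07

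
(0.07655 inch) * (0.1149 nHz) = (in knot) 4.343e-13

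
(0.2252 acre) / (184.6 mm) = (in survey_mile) 3.068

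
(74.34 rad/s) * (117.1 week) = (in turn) 8.379e+08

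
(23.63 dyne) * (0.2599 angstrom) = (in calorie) 1.468e-15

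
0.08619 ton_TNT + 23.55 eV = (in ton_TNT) 0.08619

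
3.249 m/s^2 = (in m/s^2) 3.249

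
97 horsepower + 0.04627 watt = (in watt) 7.233e+04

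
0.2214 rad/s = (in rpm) 2.114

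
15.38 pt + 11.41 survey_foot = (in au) 2.328e-11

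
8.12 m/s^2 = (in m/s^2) 8.12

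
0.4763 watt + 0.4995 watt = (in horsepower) 0.001309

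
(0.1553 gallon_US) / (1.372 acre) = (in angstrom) 1059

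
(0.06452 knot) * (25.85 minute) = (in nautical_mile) 0.0278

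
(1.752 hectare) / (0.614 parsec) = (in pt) 2.621e-09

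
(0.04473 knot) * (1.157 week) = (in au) 1.076e-07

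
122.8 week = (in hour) 2.063e+04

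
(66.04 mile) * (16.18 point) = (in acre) 0.1499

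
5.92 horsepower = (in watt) 4415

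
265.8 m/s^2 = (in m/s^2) 265.8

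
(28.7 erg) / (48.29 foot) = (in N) 1.95e-07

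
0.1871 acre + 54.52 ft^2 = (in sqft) 8205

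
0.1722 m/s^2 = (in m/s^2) 0.1722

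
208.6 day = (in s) 1.802e+07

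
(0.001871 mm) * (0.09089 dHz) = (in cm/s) 1.701e-06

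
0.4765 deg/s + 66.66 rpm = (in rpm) 66.74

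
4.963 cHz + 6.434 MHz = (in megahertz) 6.434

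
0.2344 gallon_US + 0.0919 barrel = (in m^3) 0.0155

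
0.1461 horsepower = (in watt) 108.9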